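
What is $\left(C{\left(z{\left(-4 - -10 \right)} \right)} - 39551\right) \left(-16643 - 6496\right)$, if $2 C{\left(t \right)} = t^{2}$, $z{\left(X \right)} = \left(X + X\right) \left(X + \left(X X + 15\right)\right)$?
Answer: $-4497689403$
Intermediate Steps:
$z{\left(X \right)} = 2 X \left(15 + X + X^{2}\right)$ ($z{\left(X \right)} = 2 X \left(X + \left(X^{2} + 15\right)\right) = 2 X \left(X + \left(15 + X^{2}\right)\right) = 2 X \left(15 + X + X^{2}\right)$)
$C{\left(t \right)} = \frac{t^{2}}{2}$
$\left(C{\left(z{\left(-4 - -10 \right)} \right)} - 39551\right) \left(-16643 - 6496\right) = \left(\frac{\left(2 \left(-4 - -10\right) \left(15 - -6 + \left(-4 - -10\right)^{2}\right)\right)^{2}}{2} - 39551\right) \left(-16643 - 6496\right) = \left(\frac{\left(2 \left(-4 + 10\right) \left(15 + \left(-4 + 10\right) + \left(-4 + 10\right)^{2}\right)\right)^{2}}{2} - 39551\right) \left(-23139\right) = \left(\frac{\left(2 \cdot 6 \left(15 + 6 + 6^{2}\right)\right)^{2}}{2} - 39551\right) \left(-23139\right) = \left(\frac{\left(2 \cdot 6 \left(15 + 6 + 36\right)\right)^{2}}{2} - 39551\right) \left(-23139\right) = \left(\frac{\left(2 \cdot 6 \cdot 57\right)^{2}}{2} - 39551\right) \left(-23139\right) = \left(\frac{684^{2}}{2} - 39551\right) \left(-23139\right) = \left(\frac{1}{2} \cdot 467856 - 39551\right) \left(-23139\right) = \left(233928 - 39551\right) \left(-23139\right) = 194377 \left(-23139\right) = -4497689403$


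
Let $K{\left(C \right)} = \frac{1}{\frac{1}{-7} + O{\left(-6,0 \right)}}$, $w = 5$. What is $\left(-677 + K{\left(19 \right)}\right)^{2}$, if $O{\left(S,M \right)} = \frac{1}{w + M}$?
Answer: $\frac{1739761}{4} \approx 4.3494 \cdot 10^{5}$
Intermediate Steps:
$O{\left(S,M \right)} = \frac{1}{5 + M}$
$K{\left(C \right)} = \frac{35}{2}$ ($K{\left(C \right)} = \frac{1}{\frac{1}{-7} + \frac{1}{5 + 0}} = \frac{1}{- \frac{1}{7} + \frac{1}{5}} = \frac{1}{\frac{2}{35}} = \frac{35}{2}$)
$\left(-677 + K{\left(19 \right)}\right)^{2} = \left(-677 + \frac{35}{2}\right)^{2} = \left(- \frac{1319}{2}\right)^{2} = \frac{1739761}{4}$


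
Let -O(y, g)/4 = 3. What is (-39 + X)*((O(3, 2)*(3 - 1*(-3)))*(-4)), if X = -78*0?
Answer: -11232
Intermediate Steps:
O(y, g) = -12 (O(y, g) = -4*3 = -12)
X = 0 (X = -6*0 = 0)
(-39 + X)*((O(3, 2)*(3 - 1*(-3)))*(-4)) = (-39 + 0)*(-12*(3 - 1*(-3))*(-4)) = -39*(-12*(3 + 3))*(-4) = -39*(-12*6)*(-4) = -(-2808)*(-4) = -39*288 = -11232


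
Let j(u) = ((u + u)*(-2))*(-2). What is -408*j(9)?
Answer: -29376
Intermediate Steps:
j(u) = 8*u (j(u) = ((2*u)*(-2))*(-2) = -4*u*(-2) = 8*u)
-408*j(9) = -3264*9 = -408*72 = -29376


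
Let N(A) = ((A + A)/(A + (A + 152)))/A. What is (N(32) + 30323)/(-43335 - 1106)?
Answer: -3274885/4799628 ≈ -0.68232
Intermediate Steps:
N(A) = 2/(152 + 2*A) (N(A) = ((2*A)/(A + (152 + A)))/A = ((2*A)/(152 + 2*A))/A = (2*A/(152 + 2*A))/A = 2/(152 + 2*A))
(N(32) + 30323)/(-43335 - 1106) = (1/(76 + 32) + 30323)/(-43335 - 1106) = (1/108 + 30323)/(-44441) = (1/108 + 30323)*(-1/44441) = (3274885/108)*(-1/44441) = -3274885/4799628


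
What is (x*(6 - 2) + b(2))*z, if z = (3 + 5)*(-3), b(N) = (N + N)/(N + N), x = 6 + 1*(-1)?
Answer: -504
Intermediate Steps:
x = 5 (x = 6 - 1 = 5)
b(N) = 1 (b(N) = (2*N)/((2*N)) = (2*N)*(1/(2*N)) = 1)
z = -24 (z = 8*(-3) = -24)
(x*(6 - 2) + b(2))*z = (5*(6 - 2) + 1)*(-24) = (5*4 + 1)*(-24) = (20 + 1)*(-24) = 21*(-24) = -504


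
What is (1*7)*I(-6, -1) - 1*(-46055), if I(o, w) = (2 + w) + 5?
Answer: 46097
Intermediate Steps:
I(o, w) = 7 + w
(1*7)*I(-6, -1) - 1*(-46055) = (1*7)*(7 - 1) - 1*(-46055) = 7*6 + 46055 = 42 + 46055 = 46097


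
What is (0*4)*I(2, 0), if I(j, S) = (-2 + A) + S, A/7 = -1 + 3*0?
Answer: 0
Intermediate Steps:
A = -7 (A = 7*(-1 + 3*0) = 7*(-1 + 0) = 7*(-1) = -7)
I(j, S) = -9 + S (I(j, S) = (-2 - 7) + S = -9 + S)
(0*4)*I(2, 0) = (0*4)*(-9 + 0) = 0*(-9) = 0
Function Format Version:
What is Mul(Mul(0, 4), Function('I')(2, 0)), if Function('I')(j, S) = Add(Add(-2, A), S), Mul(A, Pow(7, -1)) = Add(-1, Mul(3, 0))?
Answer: 0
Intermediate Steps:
A = -7 (A = Mul(7, Add(-1, Mul(3, 0))) = Mul(7, Add(-1, 0)) = Mul(7, -1) = -7)
Function('I')(j, S) = Add(-9, S) (Function('I')(j, S) = Add(Add(-2, -7), S) = Add(-9, S))
Mul(Mul(0, 4), Function('I')(2, 0)) = Mul(Mul(0, 4), Add(-9, 0)) = Mul(0, -9) = 0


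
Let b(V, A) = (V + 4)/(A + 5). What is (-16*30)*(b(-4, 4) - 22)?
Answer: 10560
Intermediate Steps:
b(V, A) = (4 + V)/(5 + A)
(-16*30)*(b(-4, 4) - 22) = (-16*30)*((4 - 4)/(5 + 4) - 22) = -480*(0/9 - 22) = -480*((⅑)*0 - 22) = -480*(0 - 22) = -480*(-22) = 10560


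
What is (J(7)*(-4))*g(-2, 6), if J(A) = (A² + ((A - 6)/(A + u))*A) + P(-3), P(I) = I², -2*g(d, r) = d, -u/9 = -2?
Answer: -5828/25 ≈ -233.12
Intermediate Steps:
u = 18 (u = -9*(-2) = 18)
g(d, r) = -d/2
J(A) = 9 + A² + A*(-6 + A)/(18 + A) (J(A) = (A² + ((A - 6)/(A + 18))*A) + (-3)² = (A² + ((-6 + A)/(18 + A))*A) + 9 = (A² + A*(-6 + A)/(18 + A)) + 9 = 9 + A² + A*(-6 + A)/(18 + A))
(J(7)*(-4))*g(-2, 6) = (((162 + 7³ + 3*7 + 19*7²)/(18 + 7))*(-4))*(-½*(-2)) = (((162 + 343 + 21 + 19*49)/25)*(-4))*1 = (((162 + 343 + 21 + 931)/25)*(-4))*1 = (((1/25)*1457)*(-4))*1 = ((1457/25)*(-4))*1 = -5828/25*1 = -5828/25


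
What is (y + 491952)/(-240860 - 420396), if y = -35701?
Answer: -456251/661256 ≈ -0.68998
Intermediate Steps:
(y + 491952)/(-240860 - 420396) = (-35701 + 491952)/(-240860 - 420396) = 456251/(-661256) = 456251*(-1/661256) = -456251/661256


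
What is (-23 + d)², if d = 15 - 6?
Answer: 196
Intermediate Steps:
d = 9
(-23 + d)² = (-23 + 9)² = (-14)² = 196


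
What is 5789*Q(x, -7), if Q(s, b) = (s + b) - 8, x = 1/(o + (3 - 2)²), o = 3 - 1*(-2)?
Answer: -515221/6 ≈ -85870.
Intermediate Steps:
o = 5 (o = 3 + 2 = 5)
x = ⅙ (x = 1/(5 + (3 - 2)²) = 1/(5 + 1²) = 1/(5 + 1) = 1/6 = ⅙ ≈ 0.16667)
Q(s, b) = -8 + b + s (Q(s, b) = (b + s) - 8 = -8 + b + s)
5789*Q(x, -7) = 5789*(-8 - 7 + ⅙) = 5789*(-89/6) = -515221/6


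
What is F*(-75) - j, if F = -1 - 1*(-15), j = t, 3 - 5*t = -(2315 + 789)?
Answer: -8357/5 ≈ -1671.4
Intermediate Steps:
t = 3107/5 (t = ⅗ - (-1)*(2315 + 789)/5 = ⅗ - (-1)*3104/5 = ⅗ - ⅕*(-3104) = ⅗ + 3104/5 = 3107/5 ≈ 621.40)
j = 3107/5 ≈ 621.40
F = 14 (F = -1 + 15 = 14)
F*(-75) - j = 14*(-75) - 1*3107/5 = -1050 - 3107/5 = -8357/5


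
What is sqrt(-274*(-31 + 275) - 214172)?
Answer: 2*I*sqrt(70257) ≈ 530.12*I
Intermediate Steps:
sqrt(-274*(-31 + 275) - 214172) = sqrt(-274*244 - 214172) = sqrt(-66856 - 214172) = sqrt(-281028) = 2*I*sqrt(70257)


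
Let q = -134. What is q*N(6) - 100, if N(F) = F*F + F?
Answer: -5728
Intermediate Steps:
N(F) = F + F² (N(F) = F² + F = F + F²)
q*N(6) - 100 = -804*(1 + 6) - 100 = -804*7 - 100 = -134*42 - 100 = -5628 - 100 = -5728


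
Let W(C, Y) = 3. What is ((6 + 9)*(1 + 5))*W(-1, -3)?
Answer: 270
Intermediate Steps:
((6 + 9)*(1 + 5))*W(-1, -3) = ((6 + 9)*(1 + 5))*3 = (15*6)*3 = 90*3 = 270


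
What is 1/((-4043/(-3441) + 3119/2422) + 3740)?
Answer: 8334102/31190066105 ≈ 0.00026720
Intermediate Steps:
1/((-4043/(-3441) + 3119/2422) + 3740) = 1/((-4043*(-1/3441) + 3119*(1/2422)) + 3740) = 1/((4043/3441 + 3119/2422) + 3740) = 1/(20524625/8334102 + 3740) = 1/(31190066105/8334102) = 8334102/31190066105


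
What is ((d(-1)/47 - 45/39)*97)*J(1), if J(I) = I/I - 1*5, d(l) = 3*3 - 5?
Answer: 253364/611 ≈ 414.67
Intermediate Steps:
d(l) = 4 (d(l) = 9 - 5 = 4)
J(I) = -4 (J(I) = 1 - 5 = -4)
((d(-1)/47 - 45/39)*97)*J(1) = ((4/47 - 45/39)*97)*(-4) = ((4*(1/47) - 45*1/39)*97)*(-4) = ((4/47 - 15/13)*97)*(-4) = -653/611*97*(-4) = -63341/611*(-4) = 253364/611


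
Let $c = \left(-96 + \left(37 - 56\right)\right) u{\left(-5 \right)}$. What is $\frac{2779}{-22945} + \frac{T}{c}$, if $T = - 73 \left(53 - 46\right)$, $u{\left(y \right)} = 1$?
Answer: $\frac{2281062}{527735} \approx 4.3224$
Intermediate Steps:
$T = -511$ ($T = \left(-73\right) 7 = -511$)
$c = -115$ ($c = \left(-96 + \left(37 - 56\right)\right) 1 = \left(-96 - 19\right) 1 = \left(-115\right) 1 = -115$)
$\frac{2779}{-22945} + \frac{T}{c} = \frac{2779}{-22945} - \frac{511}{-115} = 2779 \left(- \frac{1}{22945}\right) - - \frac{511}{115} = - \frac{2779}{22945} + \frac{511}{115} = \frac{2281062}{527735}$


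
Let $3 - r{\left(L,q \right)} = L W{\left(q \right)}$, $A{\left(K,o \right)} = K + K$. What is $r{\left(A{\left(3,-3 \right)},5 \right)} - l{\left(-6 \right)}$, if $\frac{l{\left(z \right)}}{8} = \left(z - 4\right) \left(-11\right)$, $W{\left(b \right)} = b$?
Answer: $-907$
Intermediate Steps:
$l{\left(z \right)} = 352 - 88 z$ ($l{\left(z \right)} = 8 \left(z - 4\right) \left(-11\right) = 8 \left(-4 + z\right) \left(-11\right) = 8 \left(44 - 11 z\right) = 352 - 88 z$)
$A{\left(K,o \right)} = 2 K$
$r{\left(L,q \right)} = 3 - L q$
$r{\left(A{\left(3,-3 \right)},5 \right)} - l{\left(-6 \right)} = \left(3 - 2 \cdot 3 \cdot 5\right) - \left(352 - -528\right) = \left(3 - 6 \cdot 5\right) - \left(352 + 528\right) = \left(3 - 30\right) - 880 = -27 - 880 = -907$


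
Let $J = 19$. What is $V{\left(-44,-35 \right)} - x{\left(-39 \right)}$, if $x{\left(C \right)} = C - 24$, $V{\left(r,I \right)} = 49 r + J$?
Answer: $-2074$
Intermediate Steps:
$V{\left(r,I \right)} = 19 + 49 r$ ($V{\left(r,I \right)} = 49 r + 19 = 19 + 49 r$)
$x{\left(C \right)} = -24 + C$ ($x{\left(C \right)} = C - 24 = -24 + C$)
$V{\left(-44,-35 \right)} - x{\left(-39 \right)} = \left(19 + 49 \left(-44\right)\right) - \left(-24 - 39\right) = \left(19 - 2156\right) - -63 = -2137 + 63 = -2074$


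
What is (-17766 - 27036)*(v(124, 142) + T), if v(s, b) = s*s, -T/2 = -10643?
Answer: -1642530924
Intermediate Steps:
T = 21286 (T = -2*(-10643) = 21286)
v(s, b) = s**2
(-17766 - 27036)*(v(124, 142) + T) = (-17766 - 27036)*(124**2 + 21286) = -44802*(15376 + 21286) = -44802*36662 = -1642530924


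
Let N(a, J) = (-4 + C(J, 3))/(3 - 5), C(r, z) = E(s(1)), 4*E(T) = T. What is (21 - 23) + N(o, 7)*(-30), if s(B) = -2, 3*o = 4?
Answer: -139/2 ≈ -69.500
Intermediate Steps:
o = 4/3 (o = (1/3)*4 = 4/3 ≈ 1.3333)
E(T) = T/4
C(r, z) = -1/2 (C(r, z) = (1/4)*(-2) = -1/2)
N(a, J) = 9/4 (N(a, J) = (-4 - 1/2)/(3 - 5) = -9/2/(-2) = -9/2*(-1/2) = 9/4)
(21 - 23) + N(o, 7)*(-30) = (21 - 23) + (9/4)*(-30) = -2 - 135/2 = -139/2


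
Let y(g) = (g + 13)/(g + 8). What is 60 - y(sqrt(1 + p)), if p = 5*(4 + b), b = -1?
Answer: 703/12 ≈ 58.583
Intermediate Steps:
p = 15 (p = 5*(4 - 1) = 5*3 = 15)
y(g) = (13 + g)/(8 + g)
60 - y(sqrt(1 + p)) = 60 - (13 + sqrt(1 + 15))/(8 + sqrt(1 + 15)) = 60 - (13 + sqrt(16))/(8 + sqrt(16)) = 60 - (13 + 4)/(8 + 4) = 60 - 17/12 = 703/12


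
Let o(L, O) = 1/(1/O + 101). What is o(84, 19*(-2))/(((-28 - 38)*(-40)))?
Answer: 19/5064840 ≈ 3.7514e-6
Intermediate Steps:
o(L, O) = 1/(101 + 1/O)
o(84, 19*(-2))/(((-28 - 38)*(-40))) = ((19*(-2))/(1 + 101*(19*(-2))))/(((-28 - 38)*(-40))) = (-38/(1 + 101*(-38)))/((-66*(-40))) = -38/(1 - 3838)/2640 = -38/(-3837)*(1/2640) = -38*(-1/3837)*(1/2640) = (38/3837)*(1/2640) = 19/5064840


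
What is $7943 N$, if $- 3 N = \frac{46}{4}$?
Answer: $- \frac{182689}{6} \approx -30448.0$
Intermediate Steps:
$N = - \frac{23}{6}$ ($N = - \frac{46 \cdot \frac{1}{4}}{3} = \left(- \frac{1}{3}\right) \frac{23}{2} = - \frac{23}{6} \approx -3.8333$)
$7943 N = 7943 \left(- \frac{23}{6}\right) = - \frac{182689}{6}$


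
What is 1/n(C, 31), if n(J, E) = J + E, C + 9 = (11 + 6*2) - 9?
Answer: 1/36 ≈ 0.027778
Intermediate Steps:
C = 5 (C = -9 + ((11 + 6*2) - 9) = -9 + ((11 + 12) - 9) = -9 + (23 - 9) = -9 + 14 = 5)
n(J, E) = E + J
1/n(C, 31) = 1/(31 + 5) = 1/36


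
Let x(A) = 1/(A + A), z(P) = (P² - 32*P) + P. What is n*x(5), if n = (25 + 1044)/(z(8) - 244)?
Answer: -1069/4280 ≈ -0.24977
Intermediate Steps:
z(P) = P² - 31*P
n = -1069/428 (n = (25 + 1044)/(8*(-31 + 8) - 244) = 1069/(8*(-23) - 244) = 1069/(-184 - 244) = 1069/(-428) = 1069*(-1/428) = -1069/428 ≈ -2.4977)
x(A) = 1/(2*A)
n*x(5) = -1069/(856*5) = -1069/428*⅒ = -1069/4280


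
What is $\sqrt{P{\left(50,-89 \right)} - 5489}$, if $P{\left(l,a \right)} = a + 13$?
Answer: $i \sqrt{5565} \approx 74.599 i$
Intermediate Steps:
$P{\left(l,a \right)} = 13 + a$
$\sqrt{P{\left(50,-89 \right)} - 5489} = \sqrt{\left(13 - 89\right) - 5489} = \sqrt{-76 - 5489} = \sqrt{-5565} = i \sqrt{5565}$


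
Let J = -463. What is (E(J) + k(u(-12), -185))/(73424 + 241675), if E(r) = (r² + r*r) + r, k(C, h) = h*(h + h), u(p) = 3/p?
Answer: 165575/105033 ≈ 1.5764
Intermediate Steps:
k(C, h) = 2*h² (k(C, h) = h*(2*h) = 2*h²)
E(r) = r + 2*r² (E(r) = (r² + r²) + r = 2*r² + r = r + 2*r²)
(E(J) + k(u(-12), -185))/(73424 + 241675) = (-463*(1 + 2*(-463)) + 2*(-185)²)/(73424 + 241675) = (-463*(1 - 926) + 2*34225)/315099 = (-463*(-925) + 68450)*(1/315099) = (428275 + 68450)*(1/315099) = 496725*(1/315099) = 165575/105033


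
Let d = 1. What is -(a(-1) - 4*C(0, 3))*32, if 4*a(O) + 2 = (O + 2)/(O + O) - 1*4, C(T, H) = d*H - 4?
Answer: -76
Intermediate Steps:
C(T, H) = -4 + H (C(T, H) = 1*H - 4 = H - 4 = -4 + H)
a(O) = -3/2 + (2 + O)/(8*O) (a(O) = -½ + ((O + 2)/(O + O) - 1*4)/4 = -½ + ((2 + O)/((2*O)) - 4)/4 = -½ + ((2 + O)*(1/(2*O)) - 4)/4 = -½ + ((2 + O)/(2*O) - 4)/4 = -½ + (-4 + (2 + O)/(2*O))/4 = -½ + (-1 + (2 + O)/(8*O)) = -3/2 + (2 + O)/(8*O))
-(a(-1) - 4*C(0, 3))*32 = -((⅛)*(2 - 11*(-1))/(-1) - 4*(-4 + 3))*32 = -((⅛)*(-1)*(2 + 11) - 4*(-1))*32 = -((⅛)*(-1)*13 + 4)*32 = -(-13/8 + 4)*32 = -1*19/8*32 = -19/8*32 = -76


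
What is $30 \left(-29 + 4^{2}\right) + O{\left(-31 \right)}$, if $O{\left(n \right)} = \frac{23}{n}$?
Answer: $- \frac{12113}{31} \approx -390.74$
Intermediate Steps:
$30 \left(-29 + 4^{2}\right) + O{\left(-31 \right)} = 30 \left(-29 + 4^{2}\right) + \frac{23}{-31} = 30 \left(-29 + 16\right) + 23 \left(- \frac{1}{31}\right) = 30 \left(-13\right) - \frac{23}{31} = -390 - \frac{23}{31} = - \frac{12113}{31}$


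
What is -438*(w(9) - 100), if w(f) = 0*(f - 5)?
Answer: 43800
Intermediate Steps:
w(f) = 0 (w(f) = 0*(-5 + f) = 0)
-438*(w(9) - 100) = -438*(0 - 100) = -438*(-100) = 43800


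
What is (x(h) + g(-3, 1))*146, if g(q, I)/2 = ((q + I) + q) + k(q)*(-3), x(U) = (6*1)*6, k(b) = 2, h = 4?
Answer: 2044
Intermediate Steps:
x(U) = 36 (x(U) = 6*6 = 36)
g(q, I) = -12 + 2*I + 4*q (g(q, I) = 2*(((q + I) + q) + 2*(-3)) = 2*(((I + q) + q) - 6) = 2*((I + 2*q) - 6) = 2*(-6 + I + 2*q) = -12 + 2*I + 4*q)
(x(h) + g(-3, 1))*146 = (36 + (-12 + 2*1 + 4*(-3)))*146 = (36 + (-12 + 2 - 12))*146 = (36 - 22)*146 = 14*146 = 2044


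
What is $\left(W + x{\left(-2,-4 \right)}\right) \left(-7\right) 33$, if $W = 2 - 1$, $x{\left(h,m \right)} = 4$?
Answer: $-1155$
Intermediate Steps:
$W = 1$
$\left(W + x{\left(-2,-4 \right)}\right) \left(-7\right) 33 = \left(1 + 4\right) \left(-7\right) 33 = 5 \left(-7\right) 33 = \left(-35\right) 33 = -1155$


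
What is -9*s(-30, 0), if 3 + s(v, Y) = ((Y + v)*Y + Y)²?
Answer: 27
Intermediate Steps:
s(v, Y) = -3 + (Y + Y*(Y + v))² (s(v, Y) = -3 + ((Y + v)*Y + Y)² = -3 + (Y*(Y + v) + Y)² = -3 + (Y + Y*(Y + v))²)
-9*s(-30, 0) = -9*(-3 + 0²*(1 + 0 - 30)²) = -9*(-3 + 0*(-29)²) = -9*(-3 + 0*841) = -9*(-3 + 0) = -9*(-3) = 27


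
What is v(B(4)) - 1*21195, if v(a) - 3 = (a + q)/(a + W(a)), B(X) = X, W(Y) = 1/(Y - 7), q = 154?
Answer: -232638/11 ≈ -21149.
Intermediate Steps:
W(Y) = 1/(-7 + Y)
v(a) = 3 + (154 + a)/(a + 1/(-7 + a)) (v(a) = 3 + (a + 154)/(a + 1/(-7 + a)) = 3 + (154 + a)/(a + 1/(-7 + a)))
v(B(4)) - 1*21195 = (3 + 2*(-7 + 4)*(77 + 2*4))/(1 + 4*(-7 + 4)) - 1*21195 = (3 + 2*(-3)*(77 + 8))/(1 + 4*(-3)) - 21195 = (3 + 2*(-3)*85)/(1 - 12) - 21195 = (3 - 510)/(-11) - 21195 = -1/11*(-507) - 21195 = 507/11 - 21195 = -232638/11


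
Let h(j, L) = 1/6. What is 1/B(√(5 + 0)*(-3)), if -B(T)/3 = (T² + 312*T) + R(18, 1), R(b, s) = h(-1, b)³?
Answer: 699912/204281177039 + 14556672*√5/204281177039 ≈ 0.00016276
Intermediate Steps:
h(j, L) = ⅙
R(b, s) = 1/216 (R(b, s) = (⅙)³ = 1/216)
B(T) = -1/72 - 936*T - 3*T² (B(T) = -3*((T² + 312*T) + 1/216) = -3*(1/216 + T² + 312*T) = -1/72 - 936*T - 3*T²)
1/B(√(5 + 0)*(-3)) = 1/(-1/72 - 936*√(5 + 0)*(-3) - 3*(√(5 + 0)*(-3))²) = 1/(-1/72 - 936*√5*(-3) - 3*(√5*(-3))²) = 1/(-1/72 - (-2808)*√5 - 3*(-3*√5)²) = 1/(-1/72 + 2808*√5 - 3*45) = 1/(-1/72 + 2808*√5 - 135) = 1/(-9721/72 + 2808*√5)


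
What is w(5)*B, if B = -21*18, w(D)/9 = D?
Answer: -17010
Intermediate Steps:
w(D) = 9*D
B = -378
w(5)*B = (9*5)*(-378) = 45*(-378) = -17010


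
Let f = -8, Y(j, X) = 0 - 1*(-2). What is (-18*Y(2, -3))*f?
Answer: 288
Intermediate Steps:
Y(j, X) = 2 (Y(j, X) = 0 + 2 = 2)
(-18*Y(2, -3))*f = -18*2*(-8) = -36*(-8) = 288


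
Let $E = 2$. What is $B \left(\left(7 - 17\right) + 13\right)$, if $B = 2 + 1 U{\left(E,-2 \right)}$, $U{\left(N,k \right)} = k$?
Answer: $0$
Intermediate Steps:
$B = 0$ ($B = 2 + 1 \left(-2\right) = 2 - 2 = 0$)
$B \left(\left(7 - 17\right) + 13\right) = 0 \left(\left(7 - 17\right) + 13\right) = 0 \left(-10 + 13\right) = 0 \cdot 3 = 0$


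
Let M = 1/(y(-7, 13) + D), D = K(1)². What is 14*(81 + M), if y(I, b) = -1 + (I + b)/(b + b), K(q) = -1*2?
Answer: 3415/3 ≈ 1138.3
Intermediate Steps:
K(q) = -2
D = 4 (D = (-2)² = 4)
y(I, b) = -1 + (I + b)/(2*b) (y(I, b) = -1 + (I + b)/((2*b)) = -1 + (I + b)*(1/(2*b)) = -1 + (I + b)/(2*b))
M = 13/42 (M = 1/((½)*(-7 - 1*13)/13 + 4) = 1/((½)*(1/13)*(-7 - 13) + 4) = 1/((½)*(1/13)*(-20) + 4) = 1/(-10/13 + 4) = 1/(42/13) = 13/42 ≈ 0.30952)
14*(81 + M) = 14*(81 + 13/42) = 14*(3415/42) = 3415/3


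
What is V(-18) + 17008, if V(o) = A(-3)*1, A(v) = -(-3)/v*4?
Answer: 17004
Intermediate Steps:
A(v) = 12/v (A(v) = (3/v)*4 = 12/v)
V(o) = -4 (V(o) = (12/(-3))*1 = (12*(-⅓))*1 = -4*1 = -4)
V(-18) + 17008 = -4 + 17008 = 17004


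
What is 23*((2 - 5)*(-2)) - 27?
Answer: 111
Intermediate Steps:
23*((2 - 5)*(-2)) - 27 = 23*(-3*(-2)) - 27 = 23*6 - 27 = 138 - 27 = 111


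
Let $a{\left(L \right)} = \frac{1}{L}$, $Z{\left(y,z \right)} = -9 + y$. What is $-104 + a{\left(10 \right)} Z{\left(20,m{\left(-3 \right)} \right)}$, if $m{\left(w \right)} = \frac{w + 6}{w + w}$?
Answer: $- \frac{1029}{10} \approx -102.9$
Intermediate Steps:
$m{\left(w \right)} = \frac{6 + w}{2 w}$
$-104 + a{\left(10 \right)} Z{\left(20,m{\left(-3 \right)} \right)} = -104 + \frac{-9 + 20}{10} = -104 + \frac{1}{10} \cdot 11 = -104 + \frac{11}{10} = - \frac{1029}{10}$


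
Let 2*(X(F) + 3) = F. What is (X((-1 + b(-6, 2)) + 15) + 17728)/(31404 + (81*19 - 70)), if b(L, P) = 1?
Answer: 35465/65746 ≈ 0.53942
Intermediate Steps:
X(F) = -3 + F/2
(X((-1 + b(-6, 2)) + 15) + 17728)/(31404 + (81*19 - 70)) = ((-3 + ((-1 + 1) + 15)/2) + 17728)/(31404 + (81*19 - 70)) = ((-3 + (0 + 15)/2) + 17728)/(31404 + (1539 - 70)) = ((-3 + (½)*15) + 17728)/(31404 + 1469) = ((-3 + 15/2) + 17728)/32873 = (9/2 + 17728)*(1/32873) = (35465/2)*(1/32873) = 35465/65746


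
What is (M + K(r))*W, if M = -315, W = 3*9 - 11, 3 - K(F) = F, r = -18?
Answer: -4704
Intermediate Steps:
K(F) = 3 - F
W = 16 (W = 27 - 11 = 16)
(M + K(r))*W = (-315 + (3 - 1*(-18)))*16 = (-315 + (3 + 18))*16 = (-315 + 21)*16 = -294*16 = -4704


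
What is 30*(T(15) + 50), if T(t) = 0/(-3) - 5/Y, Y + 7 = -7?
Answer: 10575/7 ≈ 1510.7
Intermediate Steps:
Y = -14 (Y = -7 - 7 = -14)
T(t) = 5/14 (T(t) = 0/(-3) - 5/(-14) = 0*(-1/3) - 5*(-1/14) = 0 + 5/14 = 5/14)
30*(T(15) + 50) = 30*(5/14 + 50) = 30*(705/14) = 10575/7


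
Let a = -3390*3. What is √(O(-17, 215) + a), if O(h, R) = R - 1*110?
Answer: I*√10065 ≈ 100.32*I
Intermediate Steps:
O(h, R) = -110 + R (O(h, R) = R - 110 = -110 + R)
a = -10170
√(O(-17, 215) + a) = √((-110 + 215) - 10170) = √(105 - 10170) = √(-10065) = I*√10065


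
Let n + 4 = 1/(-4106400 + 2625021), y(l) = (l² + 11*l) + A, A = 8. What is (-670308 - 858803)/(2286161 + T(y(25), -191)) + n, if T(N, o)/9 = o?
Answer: -15801692830583/3384124405518 ≈ -4.6694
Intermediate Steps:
y(l) = 8 + l² + 11*l (y(l) = (l² + 11*l) + 8 = 8 + l² + 11*l)
T(N, o) = 9*o
n = -5925517/1481379 (n = -4 + 1/(-4106400 + 2625021) = -4 + 1/(-1481379) = -4 - 1/1481379 = -5925517/1481379 ≈ -4.0000)
(-670308 - 858803)/(2286161 + T(y(25), -191)) + n = (-670308 - 858803)/(2286161 + 9*(-191)) - 5925517/1481379 = -1529111/(2286161 - 1719) - 5925517/1481379 = -1529111/2284442 - 5925517/1481379 = -15801692830583/3384124405518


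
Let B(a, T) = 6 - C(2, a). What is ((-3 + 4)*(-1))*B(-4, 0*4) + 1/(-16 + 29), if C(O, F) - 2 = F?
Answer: -103/13 ≈ -7.9231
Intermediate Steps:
C(O, F) = 2 + F
B(a, T) = 4 - a (B(a, T) = 6 - (2 + a) = 6 + (-2 - a) = 4 - a)
((-3 + 4)*(-1))*B(-4, 0*4) + 1/(-16 + 29) = ((-3 + 4)*(-1))*(4 - 1*(-4)) + 1/(-16 + 29) = (1*(-1))*(4 + 4) + 1/13 = -1*8 + 1/13 = -8 + 1/13 = -103/13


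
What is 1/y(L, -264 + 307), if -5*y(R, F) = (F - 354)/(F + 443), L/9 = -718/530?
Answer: 2430/311 ≈ 7.8135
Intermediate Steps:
L = -3231/265 (L = 9*(-718/530) = 9*(-718*1/530) = 9*(-359/265) = -3231/265 ≈ -12.192)
y(R, F) = -(-354 + F)/(5*(443 + F)) (y(R, F) = -(F - 354)/(5*(F + 443)) = -(-354 + F)/(5*(443 + F)))
1/y(L, -264 + 307) = 1/((354 - (-264 + 307))/(5*(443 + (-264 + 307)))) = 1/((354 - 1*43)/(5*(443 + 43))) = 1/((1/5)*(354 - 43)/486) = 1/((1/5)*(1/486)*311) = 1/(311/2430) = 2430/311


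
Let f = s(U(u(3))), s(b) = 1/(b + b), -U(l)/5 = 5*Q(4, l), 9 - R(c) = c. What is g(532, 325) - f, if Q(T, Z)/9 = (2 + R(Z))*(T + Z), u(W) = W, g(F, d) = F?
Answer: 13406401/25200 ≈ 532.00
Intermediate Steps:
R(c) = 9 - c
Q(T, Z) = 9*(11 - Z)*(T + Z) (Q(T, Z) = 9*((2 + (9 - Z))*(T + Z)) = 9*((11 - Z)*(T + Z)) = 9*(11 - Z)*(T + Z))
U(l) = -9900 - 1575*l + 225*l² (U(l) = -25*(-9*l² + 99*4 + 99*l - 9*4*l) = -25*(-9*l² + 396 + 99*l - 36*l) = -25*(396 - 9*l² + 63*l) = -5*(1980 - 45*l² + 315*l) = -9900 - 1575*l + 225*l²)
s(b) = 1/(2*b)
f = -1/25200 (f = 1/(2*(-9900 - 1575*3 + 225*3²)) = 1/(2*(-9900 - 4725 + 225*9)) = 1/(2*(-9900 - 4725 + 2025)) = (½)/(-12600) = (½)*(-1/12600) = -1/25200 ≈ -3.9683e-5)
g(532, 325) - f = 532 - 1*(-1/25200) = 532 + 1/25200 = 13406401/25200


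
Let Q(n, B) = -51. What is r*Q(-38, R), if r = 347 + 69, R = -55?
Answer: -21216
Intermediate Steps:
r = 416
r*Q(-38, R) = 416*(-51) = -21216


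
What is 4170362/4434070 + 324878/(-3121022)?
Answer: 2893814939126/3459707504885 ≈ 0.83643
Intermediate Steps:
4170362/4434070 + 324878/(-3121022) = 4170362*(1/4434070) + 324878*(-1/3121022) = 2085181/2217035 - 162439/1560511 = 2893814939126/3459707504885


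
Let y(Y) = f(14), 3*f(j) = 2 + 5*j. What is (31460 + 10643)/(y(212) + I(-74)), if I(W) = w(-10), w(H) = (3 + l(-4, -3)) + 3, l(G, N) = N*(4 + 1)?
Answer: 42103/15 ≈ 2806.9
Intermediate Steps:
l(G, N) = 5*N (l(G, N) = N*5 = 5*N)
f(j) = 2/3 + 5*j/3 (f(j) = (2 + 5*j)/3 = 2/3 + 5*j/3)
y(Y) = 24 (y(Y) = 2/3 + (5/3)*14 = 2/3 + 70/3 = 24)
w(H) = -9 (w(H) = (3 + 5*(-3)) + 3 = (3 - 15) + 3 = -12 + 3 = -9)
I(W) = -9
(31460 + 10643)/(y(212) + I(-74)) = (31460 + 10643)/(24 - 9) = 42103/15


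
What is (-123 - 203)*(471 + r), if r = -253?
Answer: -71068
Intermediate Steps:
(-123 - 203)*(471 + r) = (-123 - 203)*(471 - 253) = -326*218 = -71068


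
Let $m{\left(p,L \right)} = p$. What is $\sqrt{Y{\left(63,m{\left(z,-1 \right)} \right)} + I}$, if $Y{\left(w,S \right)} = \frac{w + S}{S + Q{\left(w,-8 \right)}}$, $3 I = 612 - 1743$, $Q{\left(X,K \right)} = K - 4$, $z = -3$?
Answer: $i \sqrt{381} \approx 19.519 i$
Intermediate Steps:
$Q{\left(X,K \right)} = -4 + K$ ($Q{\left(X,K \right)} = K - 4 = -4 + K$)
$I = -377$ ($I = \frac{612 - 1743}{3} = \frac{1}{3} \left(-1131\right) = -377$)
$Y{\left(w,S \right)} = \frac{S + w}{-12 + S}$ ($Y{\left(w,S \right)} = \frac{w + S}{S - 12} = \frac{S + w}{S - 12} = \frac{S + w}{-12 + S}$)
$\sqrt{Y{\left(63,m{\left(z,-1 \right)} \right)} + I} = \sqrt{\frac{-3 + 63}{-12 - 3} - 377} = \sqrt{\frac{1}{-15} \cdot 60 - 377} = \sqrt{\left(- \frac{1}{15}\right) 60 - 377} = \sqrt{-4 - 377} = \sqrt{-381} = i \sqrt{381}$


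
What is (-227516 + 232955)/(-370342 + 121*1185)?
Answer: -5439/226957 ≈ -0.023965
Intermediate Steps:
(-227516 + 232955)/(-370342 + 121*1185) = 5439/(-370342 + 143385) = 5439/(-226957) = 5439*(-1/226957) = -5439/226957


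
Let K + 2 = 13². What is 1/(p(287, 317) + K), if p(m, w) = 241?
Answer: 1/408 ≈ 0.0024510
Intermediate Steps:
K = 167 (K = -2 + 13² = -2 + 169 = 167)
1/(p(287, 317) + K) = 1/(241 + 167) = 1/408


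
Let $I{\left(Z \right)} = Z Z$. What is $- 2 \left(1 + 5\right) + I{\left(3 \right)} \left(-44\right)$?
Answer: $-408$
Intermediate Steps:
$I{\left(Z \right)} = Z^{2}$
$- 2 \left(1 + 5\right) + I{\left(3 \right)} \left(-44\right) = - 2 \left(1 + 5\right) + 3^{2} \left(-44\right) = \left(-2\right) 6 + 9 \left(-44\right) = -12 - 396 = -408$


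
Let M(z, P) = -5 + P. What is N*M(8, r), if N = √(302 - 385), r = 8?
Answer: 3*I*√83 ≈ 27.331*I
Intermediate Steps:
N = I*√83 (N = √(-83) = I*√83 ≈ 9.1104*I)
N*M(8, r) = (I*√83)*(-5 + 8) = (I*√83)*3 = 3*I*√83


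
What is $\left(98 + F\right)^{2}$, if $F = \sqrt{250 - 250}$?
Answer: $9604$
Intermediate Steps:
$F = 0$ ($F = \sqrt{0} = 0$)
$\left(98 + F\right)^{2} = \left(98 + 0\right)^{2} = 98^{2} = 9604$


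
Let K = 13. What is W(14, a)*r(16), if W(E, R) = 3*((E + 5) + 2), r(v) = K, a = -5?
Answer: 819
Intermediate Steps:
r(v) = 13
W(E, R) = 21 + 3*E (W(E, R) = 3*((5 + E) + 2) = 3*(7 + E) = 21 + 3*E)
W(14, a)*r(16) = (21 + 3*14)*13 = (21 + 42)*13 = 63*13 = 819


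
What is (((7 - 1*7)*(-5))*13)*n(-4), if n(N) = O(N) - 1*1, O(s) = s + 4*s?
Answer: 0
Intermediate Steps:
O(s) = 5*s
n(N) = -1 + 5*N (n(N) = 5*N - 1*1 = 5*N - 1 = -1 + 5*N)
(((7 - 1*7)*(-5))*13)*n(-4) = (((7 - 1*7)*(-5))*13)*(-1 + 5*(-4)) = (((7 - 7)*(-5))*13)*(-1 - 20) = ((0*(-5))*13)*(-21) = (0*13)*(-21) = 0*(-21) = 0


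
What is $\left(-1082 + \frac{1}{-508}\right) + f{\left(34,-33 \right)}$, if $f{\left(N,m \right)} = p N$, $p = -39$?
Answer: $- \frac{1223265}{508} \approx -2408.0$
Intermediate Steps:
$f{\left(N,m \right)} = - 39 N$
$\left(-1082 + \frac{1}{-508}\right) + f{\left(34,-33 \right)} = \left(-1082 + \frac{1}{-508}\right) - 1326 = \left(-1082 - \frac{1}{508}\right) - 1326 = - \frac{549657}{508} - 1326 = - \frac{1223265}{508}$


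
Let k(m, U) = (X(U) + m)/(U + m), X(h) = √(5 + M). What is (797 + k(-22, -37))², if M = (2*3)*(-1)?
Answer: (47045 - I)²/3481 ≈ 6.358e+5 - 27.03*I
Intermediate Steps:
M = -6 (M = 6*(-1) = -6)
X(h) = I (X(h) = √(5 - 6) = √(-1) = I)
k(m, U) = (I + m)/(U + m)
(797 + k(-22, -37))² = (797 + (I - 22)/(-37 - 22))² = (797 + (-22 + I)/(-59))² = (797 - (-22 + I)/59)² = (797 + (22/59 - I/59))² = (47045/59 - I/59)²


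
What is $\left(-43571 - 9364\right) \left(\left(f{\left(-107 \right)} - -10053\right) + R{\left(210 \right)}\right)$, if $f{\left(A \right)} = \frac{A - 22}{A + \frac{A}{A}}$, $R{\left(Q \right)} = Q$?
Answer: $- \frac{57593650545}{106} \approx -5.4334 \cdot 10^{8}$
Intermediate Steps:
$f{\left(A \right)} = \frac{-22 + A}{1 + A}$ ($f{\left(A \right)} = \frac{-22 + A}{A + 1} = \frac{-22 + A}{1 + A}$)
$\left(-43571 - 9364\right) \left(\left(f{\left(-107 \right)} - -10053\right) + R{\left(210 \right)}\right) = \left(-43571 - 9364\right) \left(\left(\frac{-22 - 107}{1 - 107} - -10053\right) + 210\right) = - 52935 \left(\left(\frac{1}{-106} \left(-129\right) + 10053\right) + 210\right) = - 52935 \left(\left(\left(- \frac{1}{106}\right) \left(-129\right) + 10053\right) + 210\right) = - 52935 \left(\left(\frac{129}{106} + 10053\right) + 210\right) = - 52935 \left(\frac{1065747}{106} + 210\right) = \left(-52935\right) \frac{1088007}{106} = - \frac{57593650545}{106}$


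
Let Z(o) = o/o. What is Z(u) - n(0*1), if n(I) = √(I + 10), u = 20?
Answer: 1 - √10 ≈ -2.1623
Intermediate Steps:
n(I) = √(10 + I)
Z(o) = 1
Z(u) - n(0*1) = 1 - √(10 + 0*1) = 1 - √(10 + 0) = 1 - √10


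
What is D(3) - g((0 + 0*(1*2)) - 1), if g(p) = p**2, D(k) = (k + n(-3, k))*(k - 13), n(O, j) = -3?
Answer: -1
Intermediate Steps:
D(k) = (-13 + k)*(-3 + k) (D(k) = (k - 3)*(k - 13) = (-3 + k)*(-13 + k) = (-13 + k)*(-3 + k))
D(3) - g((0 + 0*(1*2)) - 1) = (39 + 3**2 - 16*3) - ((0 + 0*(1*2)) - 1)**2 = (39 + 9 - 48) - ((0 + 0*2) - 1)**2 = 0 - ((0 + 0) - 1)**2 = 0 - (0 - 1)**2 = 0 - 1*(-1)**2 = 0 - 1*1 = 0 - 1 = -1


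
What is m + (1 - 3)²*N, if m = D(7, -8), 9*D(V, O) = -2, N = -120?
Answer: -4322/9 ≈ -480.22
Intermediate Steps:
D(V, O) = -2/9 (D(V, O) = (⅑)*(-2) = -2/9)
m = -2/9 ≈ -0.22222
m + (1 - 3)²*N = -2/9 + (1 - 3)²*(-120) = -2/9 + (-2)²*(-120) = -2/9 + 4*(-120) = -2/9 - 480 = -4322/9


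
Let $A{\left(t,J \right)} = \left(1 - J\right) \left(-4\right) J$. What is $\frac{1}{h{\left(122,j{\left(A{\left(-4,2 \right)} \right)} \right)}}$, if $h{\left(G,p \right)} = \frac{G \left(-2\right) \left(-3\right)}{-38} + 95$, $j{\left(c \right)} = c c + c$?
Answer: $\frac{19}{1439} \approx 0.013204$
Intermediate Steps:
$A{\left(t,J \right)} = J \left(-4 + 4 J\right)$ ($A{\left(t,J \right)} = \left(-4 + 4 J\right) J = J \left(-4 + 4 J\right)$)
$j{\left(c \right)} = c + c^{2}$ ($j{\left(c \right)} = c^{2} + c = c + c^{2}$)
$h{\left(G,p \right)} = 95 - \frac{3 G}{19}$ ($h{\left(G,p \right)} = - 2 G \left(-3\right) \left(- \frac{1}{38}\right) + 95 = 6 G \left(- \frac{1}{38}\right) + 95 = - \frac{3 G}{19} + 95 = 95 - \frac{3 G}{19}$)
$\frac{1}{h{\left(122,j{\left(A{\left(-4,2 \right)} \right)} \right)}} = \frac{1}{95 - \frac{366}{19}} = \frac{1}{\frac{1439}{19}} = \frac{19}{1439}$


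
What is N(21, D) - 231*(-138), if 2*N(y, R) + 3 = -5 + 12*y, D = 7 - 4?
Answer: 32000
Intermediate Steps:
D = 3
N(y, R) = -4 + 6*y (N(y, R) = -3/2 + (-5 + 12*y)/2 = -3/2 + (-5/2 + 6*y) = -4 + 6*y)
N(21, D) - 231*(-138) = (-4 + 6*21) - 231*(-138) = (-4 + 126) + 31878 = 122 + 31878 = 32000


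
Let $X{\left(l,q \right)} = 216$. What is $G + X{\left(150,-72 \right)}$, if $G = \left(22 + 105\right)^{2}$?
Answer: $16345$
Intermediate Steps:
$G = 16129$ ($G = 127^{2} = 16129$)
$G + X{\left(150,-72 \right)} = 16129 + 216 = 16345$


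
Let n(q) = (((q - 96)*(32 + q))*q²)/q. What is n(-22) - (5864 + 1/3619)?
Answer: 72727423/3619 ≈ 20096.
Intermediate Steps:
n(q) = q*(-96 + q)*(32 + q) (n(q) = (((-96 + q)*(32 + q))*q²)/q = (q²*(-96 + q)*(32 + q))/q = q*(-96 + q)*(32 + q))
n(-22) - (5864 + 1/3619) = -22*(-3072 + (-22)² - 64*(-22)) - (5864 + 1/3619) = -22*(-3072 + 484 + 1408) - (5864 + 1/3619) = -22*(-1180) - 1*21221817/3619 = 25960 - 21221817/3619 = 72727423/3619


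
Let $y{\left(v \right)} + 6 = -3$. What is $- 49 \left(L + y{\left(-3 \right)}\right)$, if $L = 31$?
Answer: $-1078$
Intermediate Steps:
$y{\left(v \right)} = -9$ ($y{\left(v \right)} = -6 - 3 = -9$)
$- 49 \left(L + y{\left(-3 \right)}\right) = - 49 \left(31 - 9\right) = \left(-49\right) 22 = -1078$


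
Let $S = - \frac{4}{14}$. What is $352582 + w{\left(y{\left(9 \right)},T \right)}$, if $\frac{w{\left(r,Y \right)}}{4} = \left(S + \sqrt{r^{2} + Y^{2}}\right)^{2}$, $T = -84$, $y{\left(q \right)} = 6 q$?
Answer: $\frac{19231046}{49} - \frac{96 \sqrt{277}}{7} \approx 3.9224 \cdot 10^{5}$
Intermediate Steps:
$S = - \frac{2}{7}$ ($S = \left(-4\right) \frac{1}{14} = - \frac{2}{7} \approx -0.28571$)
$w{\left(r,Y \right)} = 4 \left(- \frac{2}{7} + \sqrt{Y^{2} + r^{2}}\right)^{2}$ ($w{\left(r,Y \right)} = 4 \left(- \frac{2}{7} + \sqrt{r^{2} + Y^{2}}\right)^{2} = 4 \left(- \frac{2}{7} + \sqrt{Y^{2} + r^{2}}\right)^{2}$)
$352582 + w{\left(y{\left(9 \right)},T \right)} = 352582 + \frac{4 \left(-2 + 7 \sqrt{\left(-84\right)^{2} + \left(6 \cdot 9\right)^{2}}\right)^{2}}{49} = 352582 + \frac{4 \left(-2 + 7 \sqrt{7056 + 54^{2}}\right)^{2}}{49} = 352582 + \frac{4 \left(-2 + 7 \sqrt{7056 + 2916}\right)^{2}}{49} = 352582 + \frac{4 \left(-2 + 7 \sqrt{9972}\right)^{2}}{49} = 352582 + \frac{4 \left(-2 + 7 \cdot 6 \sqrt{277}\right)^{2}}{49} = 352582 + \frac{4 \left(-2 + 42 \sqrt{277}\right)^{2}}{49}$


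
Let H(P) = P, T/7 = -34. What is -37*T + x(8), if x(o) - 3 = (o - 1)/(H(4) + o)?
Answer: 105715/12 ≈ 8809.6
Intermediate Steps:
T = -238 (T = 7*(-34) = -238)
x(o) = 3 + (-1 + o)/(4 + o) (x(o) = 3 + (o - 1)/(4 + o) = 3 + (-1 + o)/(4 + o))
-37*T + x(8) = -37*(-238) + (11 + 4*8)/(4 + 8) = 8806 + (11 + 32)/12 = 8806 + (1/12)*43 = 8806 + 43/12 = 105715/12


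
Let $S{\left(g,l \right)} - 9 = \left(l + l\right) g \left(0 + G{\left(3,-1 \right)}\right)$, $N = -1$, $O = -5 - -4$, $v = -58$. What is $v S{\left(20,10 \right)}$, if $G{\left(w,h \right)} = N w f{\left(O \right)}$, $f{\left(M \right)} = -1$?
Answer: $-70122$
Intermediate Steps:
$O = -1$ ($O = -5 + 4 = -1$)
$G{\left(w,h \right)} = w$ ($G{\left(w,h \right)} = - w \left(-1\right) = w$)
$S{\left(g,l \right)} = 9 + 6 g l$ ($S{\left(g,l \right)} = 9 + \left(l + l\right) g \left(0 + 3\right) = 9 + 2 l g 3 = 9 + 2 g l 3 = 9 + 6 g l$)
$v S{\left(20,10 \right)} = - 58 \left(9 + 6 \cdot 20 \cdot 10\right) = - 58 \left(9 + 1200\right) = \left(-58\right) 1209 = -70122$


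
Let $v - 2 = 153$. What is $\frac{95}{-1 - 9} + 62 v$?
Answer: $\frac{19201}{2} \approx 9600.5$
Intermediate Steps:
$v = 155$ ($v = 2 + 153 = 155$)
$\frac{95}{-1 - 9} + 62 v = \frac{95}{-1 - 9} + 62 \cdot 155 = \frac{95}{-1 - 9} + 9610 = \frac{95}{-10} + 9610 = 95 \left(- \frac{1}{10}\right) + 9610 = - \frac{19}{2} + 9610 = \frac{19201}{2}$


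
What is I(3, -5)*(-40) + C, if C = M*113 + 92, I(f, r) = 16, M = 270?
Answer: 29962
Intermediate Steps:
C = 30602 (C = 270*113 + 92 = 30510 + 92 = 30602)
I(3, -5)*(-40) + C = 16*(-40) + 30602 = -640 + 30602 = 29962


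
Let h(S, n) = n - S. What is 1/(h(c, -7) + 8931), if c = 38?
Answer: 1/8886 ≈ 0.00011254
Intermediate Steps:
1/(h(c, -7) + 8931) = 1/((-7 - 1*38) + 8931) = 1/((-7 - 38) + 8931) = 1/(-45 + 8931) = 1/8886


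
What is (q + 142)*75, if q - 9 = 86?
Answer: 17775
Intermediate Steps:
q = 95 (q = 9 + 86 = 95)
(q + 142)*75 = (95 + 142)*75 = 237*75 = 17775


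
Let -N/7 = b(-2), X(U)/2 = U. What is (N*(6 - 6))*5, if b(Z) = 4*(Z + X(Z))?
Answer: 0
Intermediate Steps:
X(U) = 2*U
b(Z) = 12*Z (b(Z) = 4*(Z + 2*Z) = 4*(3*Z) = 12*Z)
N = 168 (N = -84*(-2) = -7*(-24) = 168)
(N*(6 - 6))*5 = (168*(6 - 6))*5 = (168*0)*5 = 0*5 = 0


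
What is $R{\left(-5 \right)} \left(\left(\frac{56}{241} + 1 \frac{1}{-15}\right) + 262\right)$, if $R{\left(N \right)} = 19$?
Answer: $\frac{18006851}{3615} \approx 4981.1$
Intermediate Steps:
$R{\left(-5 \right)} \left(\left(\frac{56}{241} + 1 \frac{1}{-15}\right) + 262\right) = 19 \left(\left(\frac{56}{241} + 1 \frac{1}{-15}\right) + 262\right) = 19 \left(\left(56 \cdot \frac{1}{241} + 1 \left(- \frac{1}{15}\right)\right) + 262\right) = 19 \left(\left(\frac{56}{241} - \frac{1}{15}\right) + 262\right) = 19 \left(\frac{599}{3615} + 262\right) = 19 \cdot \frac{947729}{3615} = \frac{18006851}{3615}$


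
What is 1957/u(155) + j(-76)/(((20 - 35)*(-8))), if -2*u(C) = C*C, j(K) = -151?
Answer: -819491/576600 ≈ -1.4212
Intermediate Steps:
u(C) = -C²/2 (u(C) = -C*C/2 = -C²/2)
1957/u(155) + j(-76)/(((20 - 35)*(-8))) = 1957/((-½*155²)) - 151*(-1/(8*(20 - 35))) = 1957/((-½*24025)) - 151/((-15*(-8))) = 1957/(-24025/2) - 151/120 = 1957*(-2/24025) - 151*1/120 = -3914/24025 - 151/120 = -819491/576600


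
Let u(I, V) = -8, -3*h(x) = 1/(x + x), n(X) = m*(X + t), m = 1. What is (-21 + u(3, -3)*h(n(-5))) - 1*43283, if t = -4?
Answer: -1169212/27 ≈ -43304.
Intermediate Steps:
n(X) = -4 + X (n(X) = 1*(X - 4) = 1*(-4 + X) = -4 + X)
h(x) = -1/(6*x) (h(x) = -1/(3*(x + x)) = -1/(2*x)/3 = -1/(6*x))
(-21 + u(3, -3)*h(n(-5))) - 1*43283 = (-21 - (-4)/(3*(-4 - 5))) - 1*43283 = (-21 - (-4)/(3*(-9))) - 43283 = (-21 - (-4)*(-1)/(3*9)) - 43283 = (-21 - 8*1/54) - 43283 = (-21 - 4/27) - 43283 = -571/27 - 43283 = -1169212/27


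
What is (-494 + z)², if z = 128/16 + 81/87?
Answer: 197880489/841 ≈ 2.3529e+5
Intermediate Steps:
z = 259/29 (z = 128*(1/16) + 81*(1/87) = 8 + 27/29 = 259/29 ≈ 8.9310)
(-494 + z)² = (-494 + 259/29)² = (-14067/29)² = 197880489/841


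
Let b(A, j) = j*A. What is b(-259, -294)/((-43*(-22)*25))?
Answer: 38073/11825 ≈ 3.2197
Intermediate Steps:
b(A, j) = A*j
b(-259, -294)/((-43*(-22)*25)) = (-259*(-294))/((-43*(-22)*25)) = 76146/((946*25)) = 76146/23650 = 76146*(1/23650) = 38073/11825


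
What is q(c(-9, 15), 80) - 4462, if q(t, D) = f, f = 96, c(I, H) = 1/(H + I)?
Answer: -4366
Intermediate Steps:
q(t, D) = 96
q(c(-9, 15), 80) - 4462 = 96 - 4462 = -4366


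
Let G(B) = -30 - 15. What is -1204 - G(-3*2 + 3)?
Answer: -1159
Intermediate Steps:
G(B) = -45
-1204 - G(-3*2 + 3) = -1204 - 1*(-45) = -1204 + 45 = -1159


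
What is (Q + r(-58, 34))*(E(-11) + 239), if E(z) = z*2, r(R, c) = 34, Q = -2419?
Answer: -517545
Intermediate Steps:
E(z) = 2*z
(Q + r(-58, 34))*(E(-11) + 239) = (-2419 + 34)*(2*(-11) + 239) = -2385*(-22 + 239) = -2385*217 = -517545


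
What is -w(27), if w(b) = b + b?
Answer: -54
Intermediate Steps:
w(b) = 2*b
-w(27) = -2*27 = -1*54 = -54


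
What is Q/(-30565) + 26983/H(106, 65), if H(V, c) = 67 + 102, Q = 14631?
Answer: 822262756/5165485 ≈ 159.18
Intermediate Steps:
H(V, c) = 169
Q/(-30565) + 26983/H(106, 65) = 14631/(-30565) + 26983/169 = 14631*(-1/30565) + 26983*(1/169) = -14631/30565 + 26983/169 = 822262756/5165485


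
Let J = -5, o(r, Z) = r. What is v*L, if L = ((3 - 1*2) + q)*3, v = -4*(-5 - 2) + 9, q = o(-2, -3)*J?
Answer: 1221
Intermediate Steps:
q = 10 (q = -2*(-5) = 10)
v = 37 (v = -4*(-7) + 9 = 28 + 9 = 37)
L = 33 (L = ((3 - 1*2) + 10)*3 = ((3 - 2) + 10)*3 = (1 + 10)*3 = 11*3 = 33)
v*L = 37*33 = 1221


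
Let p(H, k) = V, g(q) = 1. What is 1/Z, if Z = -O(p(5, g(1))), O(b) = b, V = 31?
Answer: -1/31 ≈ -0.032258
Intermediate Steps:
p(H, k) = 31
Z = -31 (Z = -1*31 = -31)
1/Z = 1/(-31) = -1/31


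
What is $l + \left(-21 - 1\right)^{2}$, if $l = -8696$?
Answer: $-8212$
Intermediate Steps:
$l + \left(-21 - 1\right)^{2} = -8696 + \left(-21 - 1\right)^{2} = -8696 + \left(-22\right)^{2} = -8696 + 484 = -8212$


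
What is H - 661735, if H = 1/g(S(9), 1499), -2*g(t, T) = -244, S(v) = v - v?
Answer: -80731669/122 ≈ -6.6174e+5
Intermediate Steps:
S(v) = 0
g(t, T) = 122 (g(t, T) = -½*(-244) = 122)
H = 1/122 ≈ 0.0081967
H - 661735 = 1/122 - 661735 = -80731669/122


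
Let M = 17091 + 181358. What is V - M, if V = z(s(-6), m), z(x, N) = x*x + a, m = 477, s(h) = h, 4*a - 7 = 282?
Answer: -793363/4 ≈ -1.9834e+5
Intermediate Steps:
a = 289/4 (a = 7/4 + (¼)*282 = 7/4 + 141/2 = 289/4 ≈ 72.250)
z(x, N) = 289/4 + x² (z(x, N) = x*x + 289/4 = x² + 289/4 = 289/4 + x²)
M = 198449
V = 433/4 (V = 289/4 + (-6)² = 289/4 + 36 = 433/4 ≈ 108.25)
V - M = 433/4 - 1*198449 = 433/4 - 198449 = -793363/4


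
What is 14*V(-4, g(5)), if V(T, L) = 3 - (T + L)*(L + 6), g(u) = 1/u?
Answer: 9296/25 ≈ 371.84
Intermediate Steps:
V(T, L) = 3 - (6 + L)*(L + T) (V(T, L) = 3 - (L + T)*(6 + L) = 3 - (6 + L)*(L + T))
14*V(-4, g(5)) = 14*(3 - (1/5)² - 6/5 - 6*(-4) - 1*(-4)/5) = 14*(3 - (⅕)² - 6*⅕ + 24 - 1*⅕*(-4)) = 14*(3 - 1*1/25 - 6/5 + 24 + ⅘) = 14*(3 - 1/25 - 6/5 + 24 + ⅘) = 14*(664/25) = 9296/25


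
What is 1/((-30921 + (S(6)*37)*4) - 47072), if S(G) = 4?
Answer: -1/77401 ≈ -1.2920e-5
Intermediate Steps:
1/((-30921 + (S(6)*37)*4) - 47072) = 1/((-30921 + (4*37)*4) - 47072) = 1/((-30921 + 148*4) - 47072) = 1/((-30921 + 592) - 47072) = 1/(-30329 - 47072) = 1/(-77401) = -1/77401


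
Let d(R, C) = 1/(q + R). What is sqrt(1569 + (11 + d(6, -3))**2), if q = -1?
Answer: sqrt(42361)/5 ≈ 41.164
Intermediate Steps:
d(R, C) = 1/(-1 + R)
sqrt(1569 + (11 + d(6, -3))**2) = sqrt(1569 + (11 + 1/(-1 + 6))**2) = sqrt(1569 + (11 + 1/5)**2) = sqrt(1569 + (56/5)**2) = sqrt(1569 + 3136/25) = sqrt(42361/25) = sqrt(42361)/5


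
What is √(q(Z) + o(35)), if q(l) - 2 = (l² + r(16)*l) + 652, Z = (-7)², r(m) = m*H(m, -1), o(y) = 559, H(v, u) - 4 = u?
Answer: √5966 ≈ 77.240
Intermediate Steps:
H(v, u) = 4 + u
r(m) = 3*m (r(m) = m*(4 - 1) = m*3 = 3*m)
Z = 49
q(l) = 654 + l² + 48*l (q(l) = 2 + ((l² + (3*16)*l) + 652) = 2 + ((l² + 48*l) + 652) = 2 + (652 + l² + 48*l) = 654 + l² + 48*l)
√(q(Z) + o(35)) = √((654 + 49² + 48*49) + 559) = √((654 + 2401 + 2352) + 559) = √(5407 + 559) = √5966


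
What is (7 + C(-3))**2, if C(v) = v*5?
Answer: 64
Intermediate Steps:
C(v) = 5*v
(7 + C(-3))**2 = (7 + 5*(-3))**2 = (7 - 15)**2 = (-8)**2 = 64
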